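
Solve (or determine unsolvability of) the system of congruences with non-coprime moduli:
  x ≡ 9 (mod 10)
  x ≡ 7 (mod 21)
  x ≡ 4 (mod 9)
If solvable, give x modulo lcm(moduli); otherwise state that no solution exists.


Moduli 10, 21, 9 are not pairwise coprime, so CRT works modulo lcm(m_i) when all pairwise compatibility conditions hold.
Pairwise compatibility: gcd(m_i, m_j) must divide a_i - a_j for every pair.
Merge one congruence at a time:
  Start: x ≡ 9 (mod 10).
  Combine with x ≡ 7 (mod 21): gcd(10, 21) = 1; 7 - 9 = -2, which IS divisible by 1, so compatible.
    Write x = 9 + 10·t and substitute into x ≡ 7 (mod 21): 10·t ≡ 7 − 9 = -2 (mod 21).
    Reduce coefficients mod 21: 10·t ≡ 19 (mod 21).
    The inverse of 10 mod 21 is 19 (since 10·19 = 190 = 9·21 + 1), so t ≡ 19·19 = 361 ≡ 4 (mod 21).
    Then x = 9 + 10·4 = 49, valid modulo lcm(10, 21) = 210: x ≡ 49 (mod 210).
  Combine with x ≡ 4 (mod 9): gcd(210, 9) = 3; 4 - 49 = -45, which IS divisible by 3, so compatible.
    Write x = 49 + 210·t and substitute into x ≡ 4 (mod 9): 210·t ≡ 4 − 49 = -45 (mod 9).
    Divide the congruence (and modulus) by g = 3: 70·t ≡ -15 (mod 3).
    Reduce coefficients mod 3: 1·t ≡ 0 (mod 3).
    So t ≡ 0 (mod 3).
    Then x = 49 + 210·0 = 49, valid modulo lcm(210, 9) = 630: x ≡ 49 (mod 630).
Verify: 49 mod 10 = 9, 49 mod 21 = 7, 49 mod 9 = 4.

x ≡ 49 (mod 630).


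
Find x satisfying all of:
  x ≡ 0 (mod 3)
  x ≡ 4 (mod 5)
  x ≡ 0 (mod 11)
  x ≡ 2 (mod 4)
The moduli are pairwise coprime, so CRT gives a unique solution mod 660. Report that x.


Product of moduli M = 3 · 5 · 11 · 4 = 660.
Merge one congruence at a time:
  Start: x ≡ 0 (mod 3).
  Combine with x ≡ 4 (mod 5); new modulus lcm = 15.
    Write x = 0 + 3·t and substitute into x ≡ 4 (mod 5): 3·t ≡ 4 − 0 = 4 (mod 5).
    The inverse of 3 mod 5 is 2 (since 3·2 = 6 = 1·5 + 1), so t ≡ 2·4 = 8 ≡ 3 (mod 5).
    Then x = 0 + 3·3 = 9, valid modulo lcm(3, 5) = 15: x ≡ 9 (mod 15).
  Combine with x ≡ 0 (mod 11); new modulus lcm = 165.
    Write x = 9 + 15·t and substitute into x ≡ 0 (mod 11): 15·t ≡ 0 − 9 = -9 (mod 11).
    Reduce coefficients mod 11: 4·t ≡ 2 (mod 11).
    The inverse of 4 mod 11 is 3 (since 4·3 = 12 = 1·11 + 1), so t ≡ 3·2 = 6 ≡ 6 (mod 11).
    Then x = 9 + 15·6 = 99, valid modulo lcm(15, 11) = 165: x ≡ 99 (mod 165).
  Combine with x ≡ 2 (mod 4); new modulus lcm = 660.
    Write x = 99 + 165·t and substitute into x ≡ 2 (mod 4): 165·t ≡ 2 − 99 = -97 (mod 4).
    Reduce coefficients mod 4: 1·t ≡ 3 (mod 4).
    So t ≡ 3 (mod 4).
    Then x = 99 + 165·3 = 594, valid modulo lcm(165, 4) = 660: x ≡ 594 (mod 660).
Verify against each original: 594 mod 3 = 0, 594 mod 5 = 4, 594 mod 11 = 0, 594 mod 4 = 2.

x ≡ 594 (mod 660).


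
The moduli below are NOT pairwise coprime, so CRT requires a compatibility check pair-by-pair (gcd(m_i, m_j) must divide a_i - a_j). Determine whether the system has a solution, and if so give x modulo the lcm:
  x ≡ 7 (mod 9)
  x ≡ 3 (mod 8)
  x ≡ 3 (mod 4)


Moduli 9, 8, 4 are not pairwise coprime, so CRT works modulo lcm(m_i) when all pairwise compatibility conditions hold.
Pairwise compatibility: gcd(m_i, m_j) must divide a_i - a_j for every pair.
Merge one congruence at a time:
  Start: x ≡ 7 (mod 9).
  Combine with x ≡ 3 (mod 8): gcd(9, 8) = 1; 3 - 7 = -4, which IS divisible by 1, so compatible.
    Write x = 7 + 9·t and substitute into x ≡ 3 (mod 8): 9·t ≡ 3 − 7 = -4 (mod 8).
    Reduce coefficients mod 8: 1·t ≡ 4 (mod 8).
    So t ≡ 4 (mod 8).
    Then x = 7 + 9·4 = 43, valid modulo lcm(9, 8) = 72: x ≡ 43 (mod 72).
  Combine with x ≡ 3 (mod 4): gcd(72, 4) = 4; 3 - 43 = -40, which IS divisible by 4, so compatible.
    Write x = 43 + 72·t and substitute into x ≡ 3 (mod 4): 72·t ≡ 3 − 43 = -40 (mod 4).
    Divide the congruence (and modulus) by g = 4: 18·t ≡ -10 (mod 1).
    Modulo 1 every t works; take t = 0.
    Then x = 43 + 72·0 = 43, valid modulo lcm(72, 4) = 72: x ≡ 43 (mod 72).
Verify: 43 mod 9 = 7, 43 mod 8 = 3, 43 mod 4 = 3.

x ≡ 43 (mod 72).


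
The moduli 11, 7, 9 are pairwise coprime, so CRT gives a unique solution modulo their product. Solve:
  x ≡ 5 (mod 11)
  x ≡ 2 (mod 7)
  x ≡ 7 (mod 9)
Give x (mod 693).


Moduli 11, 7, 9 are pairwise coprime; by CRT there is a unique solution modulo M = 11 · 7 · 9 = 693.
Solve pairwise, accumulating the modulus:
  Start with x ≡ 5 (mod 11).
  Combine with x ≡ 2 (mod 7): since gcd(11, 7) = 1, we get a unique residue mod 77.
    Write x = 5 + 11·t and substitute into x ≡ 2 (mod 7): 11·t ≡ 2 − 5 = -3 (mod 7).
    Reduce coefficients mod 7: 4·t ≡ 4 (mod 7).
    The inverse of 4 mod 7 is 2 (since 4·2 = 8 = 1·7 + 1), so t ≡ 2·4 = 8 ≡ 1 (mod 7).
    Then x = 5 + 11·1 = 16, valid modulo lcm(11, 7) = 77: x ≡ 16 (mod 77).
  Combine with x ≡ 7 (mod 9): since gcd(77, 9) = 1, we get a unique residue mod 693.
    Write x = 16 + 77·t and substitute into x ≡ 7 (mod 9): 77·t ≡ 7 − 16 = -9 (mod 9).
    Reduce coefficients mod 9: 5·t ≡ 0 (mod 9).
    The inverse of 5 mod 9 is 2 (since 5·2 = 10 = 1·9 + 1), so t ≡ 2·0 = 0 ≡ 0 (mod 9).
    Then x = 16 + 77·0 = 16, valid modulo lcm(77, 9) = 693: x ≡ 16 (mod 693).
Verify: 16 mod 11 = 5 ✓, 16 mod 7 = 2 ✓, 16 mod 9 = 7 ✓.

x ≡ 16 (mod 693).


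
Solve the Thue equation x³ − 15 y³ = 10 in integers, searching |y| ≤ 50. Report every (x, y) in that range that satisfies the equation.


The equation is x³ - 15y³ = 10. For fixed y, x³ = 15·y³ + 10, so a solution requires the RHS to be a perfect cube.
Strategy: iterate y from -50 to 50, compute RHS = 15·y³ + 10, and check whether it is a (positive or negative) perfect cube.
Check small values of y:
  y = 0: RHS = 10 is not a perfect cube.
  y = 1: RHS = 25 is not a perfect cube.
  y = -1: RHS = -5 is not a perfect cube.
  y = 2: RHS = 130 is not a perfect cube.
  y = -2: RHS = -110 is not a perfect cube.
  y = 3: RHS = 415 is not a perfect cube.
  y = -3: RHS = -395 is not a perfect cube.
Continuing the search up to |y| = 50 finds no solutions either.
No (x, y) in the scanned range satisfies the equation.

No integer solutions with |y| ≤ 50.


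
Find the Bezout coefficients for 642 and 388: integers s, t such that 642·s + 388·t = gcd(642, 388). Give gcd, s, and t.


Euclidean algorithm on (642, 388) — divide until remainder is 0:
  642 = 1 · 388 + 254
  388 = 1 · 254 + 134
  254 = 1 · 134 + 120
  134 = 1 · 120 + 14
  120 = 8 · 14 + 8
  14 = 1 · 8 + 6
  8 = 1 · 6 + 2
  6 = 3 · 2 + 0
gcd(642, 388) = 2.
Track Bezout coefficients alongside the remainders: start with r₀ = 642 = a·1 + b·0 (s = 1, t = 0) and r₁ = 388 = a·0 + b·1 (s = 0, t = 1); each new remainder r_{k+1} = r_{k-1} − q_k·r_k inherits s_{k+1} = s_{k-1} − q_k·s_k, t_{k+1} = t_{k-1} − q_k·t_k, so r_k = a·s_k + b·t_k at every step:
  q = 1: r = 254, s = 1 − 1·0 = 1, t = 0 − 1·1 = -1  (check: 642·1 + 388·(-1) = 254)
  q = 1: r = 134, s = 0 − 1·1 = -1, t = 1 − 1·(-1) = 2  (check: 642·(-1) + 388·2 = 134)
  q = 1: r = 120, s = 1 − 1·(-1) = 2, t = -1 − 1·2 = -3  (check: 642·2 + 388·(-3) = 120)
  q = 1: r = 14, s = -1 − 1·2 = -3, t = 2 − 1·(-3) = 5  (check: 642·(-3) + 388·5 = 14)
  q = 8: r = 8, s = 2 − 8·(-3) = 26, t = -3 − 8·5 = -43  (check: 642·26 + 388·(-43) = 8)
  q = 1: r = 6, s = -3 − 1·26 = -29, t = 5 − 1·(-43) = 48  (check: 642·(-29) + 388·48 = 6)
  q = 1: r = 2, s = 26 − 1·(-29) = 55, t = -43 − 1·48 = -91  (check: 642·55 + 388·(-91) = 2)
The row with r = 2 (the gcd) gives the Bezout coefficients s = 55, t = -91.
Result: 642 · (55) + 388 · (-91) = 2.

gcd(642, 388) = 2; s = 55, t = -91 (check: 642·55 + 388·(-91) = 2).


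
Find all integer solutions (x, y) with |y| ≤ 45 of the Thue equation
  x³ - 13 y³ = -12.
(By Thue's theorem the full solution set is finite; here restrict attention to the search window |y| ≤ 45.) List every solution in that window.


The equation is x³ - 13y³ = -12. For fixed y, x³ = 13·y³ − 12, so a solution requires the RHS to be a perfect cube.
Strategy: iterate y from -45 to 45, compute RHS = 13·y³ − 12, and check whether it is a (positive or negative) perfect cube.
Check small values of y:
  y = 0: RHS = -12 is not a perfect cube.
  y = 1: RHS = 1 = (1)³ ⇒ x = 1 works.
  y = -1: RHS = -25 is not a perfect cube.
  y = 2: RHS = 92 is not a perfect cube.
  y = -2: RHS = -116 is not a perfect cube.
  y = 3: RHS = 339 is not a perfect cube.
  y = -3: RHS = -363 is not a perfect cube.
Continuing the search up to |y| = 45 finds no further solutions beyond those listed.
Collected solutions: (1, 1).

Solutions (with |y| ≤ 45): (1, 1).


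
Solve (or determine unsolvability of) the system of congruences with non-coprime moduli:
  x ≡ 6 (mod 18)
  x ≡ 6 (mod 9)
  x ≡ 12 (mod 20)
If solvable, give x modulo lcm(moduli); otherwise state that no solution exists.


Moduli 18, 9, 20 are not pairwise coprime, so CRT works modulo lcm(m_i) when all pairwise compatibility conditions hold.
Pairwise compatibility: gcd(m_i, m_j) must divide a_i - a_j for every pair.
Merge one congruence at a time:
  Start: x ≡ 6 (mod 18).
  Combine with x ≡ 6 (mod 9): gcd(18, 9) = 9; 6 - 6 = 0, which IS divisible by 9, so compatible.
    Write x = 6 + 18·t and substitute into x ≡ 6 (mod 9): 18·t ≡ 6 − 6 = 0 (mod 9).
    Divide the congruence (and modulus) by g = 9: 2·t ≡ 0 (mod 1).
    Modulo 1 every t works; take t = 0.
    Then x = 6 + 18·0 = 6, valid modulo lcm(18, 9) = 18: x ≡ 6 (mod 18).
  Combine with x ≡ 12 (mod 20): gcd(18, 20) = 2; 12 - 6 = 6, which IS divisible by 2, so compatible.
    Write x = 6 + 18·t and substitute into x ≡ 12 (mod 20): 18·t ≡ 12 − 6 = 6 (mod 20).
    Divide the congruence (and modulus) by g = 2: 9·t ≡ 3 (mod 10).
    The inverse of 9 mod 10 is 9 (since 9·9 = 81 = 8·10 + 1), so t ≡ 9·3 = 27 ≡ 7 (mod 10).
    Then x = 6 + 18·7 = 132, valid modulo lcm(18, 20) = 180: x ≡ 132 (mod 180).
Verify: 132 mod 18 = 6, 132 mod 9 = 6, 132 mod 20 = 12.

x ≡ 132 (mod 180).


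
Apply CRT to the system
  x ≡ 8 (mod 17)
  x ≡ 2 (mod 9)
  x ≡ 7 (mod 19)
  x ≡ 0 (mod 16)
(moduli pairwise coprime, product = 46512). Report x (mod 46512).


Product of moduli M = 17 · 9 · 19 · 16 = 46512.
Merge one congruence at a time:
  Start: x ≡ 8 (mod 17).
  Combine with x ≡ 2 (mod 9); new modulus lcm = 153.
    Write x = 8 + 17·t and substitute into x ≡ 2 (mod 9): 17·t ≡ 2 − 8 = -6 (mod 9).
    Reduce coefficients mod 9: 8·t ≡ 3 (mod 9).
    The inverse of 8 mod 9 is 8 (since 8·8 = 64 = 7·9 + 1), so t ≡ 8·3 = 24 ≡ 6 (mod 9).
    Then x = 8 + 17·6 = 110, valid modulo lcm(17, 9) = 153: x ≡ 110 (mod 153).
  Combine with x ≡ 7 (mod 19); new modulus lcm = 2907.
    Write x = 110 + 153·t and substitute into x ≡ 7 (mod 19): 153·t ≡ 7 − 110 = -103 (mod 19).
    Reduce coefficients mod 19: 1·t ≡ 11 (mod 19).
    So t ≡ 11 (mod 19).
    Then x = 110 + 153·11 = 1793, valid modulo lcm(153, 19) = 2907: x ≡ 1793 (mod 2907).
  Combine with x ≡ 0 (mod 16); new modulus lcm = 46512.
    Write x = 1793 + 2907·t and substitute into x ≡ 0 (mod 16): 2907·t ≡ 0 − 1793 = -1793 (mod 16).
    Reduce coefficients mod 16: 11·t ≡ 15 (mod 16).
    The inverse of 11 mod 16 is 3 (since 11·3 = 33 = 2·16 + 1), so t ≡ 3·15 = 45 ≡ 13 (mod 16).
    Then x = 1793 + 2907·13 = 39584, valid modulo lcm(2907, 16) = 46512: x ≡ 39584 (mod 46512).
Verify against each original: 39584 mod 17 = 8, 39584 mod 9 = 2, 39584 mod 19 = 7, 39584 mod 16 = 0.

x ≡ 39584 (mod 46512).


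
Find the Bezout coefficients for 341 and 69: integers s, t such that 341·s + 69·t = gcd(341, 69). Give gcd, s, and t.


Euclidean algorithm on (341, 69) — divide until remainder is 0:
  341 = 4 · 69 + 65
  69 = 1 · 65 + 4
  65 = 16 · 4 + 1
  4 = 4 · 1 + 0
gcd(341, 69) = 1.
Track Bezout coefficients alongside the remainders: start with r₀ = 341 = a·1 + b·0 (s = 1, t = 0) and r₁ = 69 = a·0 + b·1 (s = 0, t = 1); each new remainder r_{k+1} = r_{k-1} − q_k·r_k inherits s_{k+1} = s_{k-1} − q_k·s_k, t_{k+1} = t_{k-1} − q_k·t_k, so r_k = a·s_k + b·t_k at every step:
  q = 4: r = 65, s = 1 − 4·0 = 1, t = 0 − 4·1 = -4  (check: 341·1 + 69·(-4) = 65)
  q = 1: r = 4, s = 0 − 1·1 = -1, t = 1 − 1·(-4) = 5  (check: 341·(-1) + 69·5 = 4)
  q = 16: r = 1, s = 1 − 16·(-1) = 17, t = -4 − 16·5 = -84  (check: 341·17 + 69·(-84) = 1)
The row with r = 1 (the gcd) gives the Bezout coefficients s = 17, t = -84.
Result: 341 · (17) + 69 · (-84) = 1.

gcd(341, 69) = 1; s = 17, t = -84 (check: 341·17 + 69·(-84) = 1).


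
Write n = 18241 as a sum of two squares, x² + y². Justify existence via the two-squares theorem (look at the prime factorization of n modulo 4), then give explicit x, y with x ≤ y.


Step 1: Factor n = 18241 = 17 · 29 · 37.
Step 2: Check the mod-4 condition on each prime factor: 17 ≡ 1 (mod 4), exponent 1; 29 ≡ 1 (mod 4), exponent 1; 37 ≡ 1 (mod 4), exponent 1.
All primes ≡ 3 (mod 4) appear to even exponent (or don't appear), so by the two-squares theorem n IS expressible as a sum of two squares.
Step 3: Build a representation. Here n = 17 · 29 · 37 is a product of primes ≡ 1 (mod 4). Each prime p ≡ 1 (mod 4) is itself a sum of two squares; find a² by testing p − a² for a perfect square:
  17: 17 − 1² = 16 = 4² ⇒ 17 = 1² + 4².
  29: 29 − 1² = 28, 29 − 2² = 25 = 5² ⇒ 29 = 2² + 5².
  37: 37 − 1² = 36 = 6² ⇒ 37 = 1² + 6².
  Combine using the Brahmagupta–Fibonacci identity (a² + b²)(c² + d²) = (ac − bd)² + (ad + bc)² = (ac + bd)² + (ad − bc)²:
  17 · 29 = 493: from (1² + 4²)(2² + 5²), take (1·2 − 4·5, 1·5 + 4·2) = (2 − 20, 5 + 8) = (-18, 13); dropping signs (only squares matter) gives (18, 13); check 18² + 13² = 324 + 169 = 493 ✓.
  493 · 37 = 18241: from (18² + 13²)(1² + 6²), take (18·1 − 13·6, 18·6 + 13·1) = (18 − 78, 108 + 13) = (-60, 121); dropping signs (only squares matter) gives (60, 121); check 60² + 121² = 3600 + 14641 = 18241 ✓.
Step 4: Order so x ≤ y and verify: 60² + 121² = 3600 + 14641 = 18241 = n. ✓

n = 18241 = 60² + 121² (one valid representation with x ≤ y).


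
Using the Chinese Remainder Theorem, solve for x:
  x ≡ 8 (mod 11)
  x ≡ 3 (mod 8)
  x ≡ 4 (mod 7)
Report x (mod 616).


Moduli 11, 8, 7 are pairwise coprime; by CRT there is a unique solution modulo M = 11 · 8 · 7 = 616.
Solve pairwise, accumulating the modulus:
  Start with x ≡ 8 (mod 11).
  Combine with x ≡ 3 (mod 8): since gcd(11, 8) = 1, we get a unique residue mod 88.
    Write x = 8 + 11·t and substitute into x ≡ 3 (mod 8): 11·t ≡ 3 − 8 = -5 (mod 8).
    Reduce coefficients mod 8: 3·t ≡ 3 (mod 8).
    The inverse of 3 mod 8 is 3 (since 3·3 = 9 = 1·8 + 1), so t ≡ 3·3 = 9 ≡ 1 (mod 8).
    Then x = 8 + 11·1 = 19, valid modulo lcm(11, 8) = 88: x ≡ 19 (mod 88).
  Combine with x ≡ 4 (mod 7): since gcd(88, 7) = 1, we get a unique residue mod 616.
    Write x = 19 + 88·t and substitute into x ≡ 4 (mod 7): 88·t ≡ 4 − 19 = -15 (mod 7).
    Reduce coefficients mod 7: 4·t ≡ 6 (mod 7).
    The inverse of 4 mod 7 is 2 (since 4·2 = 8 = 1·7 + 1), so t ≡ 2·6 = 12 ≡ 5 (mod 7).
    Then x = 19 + 88·5 = 459, valid modulo lcm(88, 7) = 616: x ≡ 459 (mod 616).
Verify: 459 mod 11 = 8 ✓, 459 mod 8 = 3 ✓, 459 mod 7 = 4 ✓.

x ≡ 459 (mod 616).


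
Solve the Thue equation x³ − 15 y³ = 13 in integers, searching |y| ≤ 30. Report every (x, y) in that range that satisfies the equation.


The equation is x³ - 15y³ = 13. For fixed y, x³ = 15·y³ + 13, so a solution requires the RHS to be a perfect cube.
Strategy: iterate y from -30 to 30, compute RHS = 15·y³ + 13, and check whether it is a (positive or negative) perfect cube.
Check small values of y:
  y = 0: RHS = 13 is not a perfect cube.
  y = 1: RHS = 28 is not a perfect cube.
  y = -1: RHS = -2 is not a perfect cube.
  y = 2: RHS = 133 is not a perfect cube.
  y = -2: RHS = -107 is not a perfect cube.
  y = 3: RHS = 418 is not a perfect cube.
  y = -3: RHS = -392 is not a perfect cube.
Continuing the search up to |y| = 30 finds no solutions either.
No (x, y) in the scanned range satisfies the equation.

No integer solutions with |y| ≤ 30.


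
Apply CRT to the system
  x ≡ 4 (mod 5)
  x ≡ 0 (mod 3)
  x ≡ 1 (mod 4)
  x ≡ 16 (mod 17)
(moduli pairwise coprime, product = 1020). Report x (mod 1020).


Product of moduli M = 5 · 3 · 4 · 17 = 1020.
Merge one congruence at a time:
  Start: x ≡ 4 (mod 5).
  Combine with x ≡ 0 (mod 3); new modulus lcm = 15.
    Write x = 4 + 5·t and substitute into x ≡ 0 (mod 3): 5·t ≡ 0 − 4 = -4 (mod 3).
    Reduce coefficients mod 3: 2·t ≡ 2 (mod 3).
    The inverse of 2 mod 3 is 2 (since 2·2 = 4 = 1·3 + 1), so t ≡ 2·2 = 4 ≡ 1 (mod 3).
    Then x = 4 + 5·1 = 9, valid modulo lcm(5, 3) = 15: x ≡ 9 (mod 15).
  Combine with x ≡ 1 (mod 4); new modulus lcm = 60.
    Write x = 9 + 15·t and substitute into x ≡ 1 (mod 4): 15·t ≡ 1 − 9 = -8 (mod 4).
    Reduce coefficients mod 4: 3·t ≡ 0 (mod 4).
    The inverse of 3 mod 4 is 3 (since 3·3 = 9 = 2·4 + 1), so t ≡ 3·0 = 0 ≡ 0 (mod 4).
    Then x = 9 + 15·0 = 9, valid modulo lcm(15, 4) = 60: x ≡ 9 (mod 60).
  Combine with x ≡ 16 (mod 17); new modulus lcm = 1020.
    Write x = 9 + 60·t and substitute into x ≡ 16 (mod 17): 60·t ≡ 16 − 9 = 7 (mod 17).
    Reduce coefficients mod 17: 9·t ≡ 7 (mod 17).
    The inverse of 9 mod 17 is 2 (since 9·2 = 18 = 1·17 + 1), so t ≡ 2·7 = 14 ≡ 14 (mod 17).
    Then x = 9 + 60·14 = 849, valid modulo lcm(60, 17) = 1020: x ≡ 849 (mod 1020).
Verify against each original: 849 mod 5 = 4, 849 mod 3 = 0, 849 mod 4 = 1, 849 mod 17 = 16.

x ≡ 849 (mod 1020).


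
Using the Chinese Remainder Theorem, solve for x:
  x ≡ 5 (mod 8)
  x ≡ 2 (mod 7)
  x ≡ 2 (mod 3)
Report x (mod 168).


Moduli 8, 7, 3 are pairwise coprime; by CRT there is a unique solution modulo M = 8 · 7 · 3 = 168.
Solve pairwise, accumulating the modulus:
  Start with x ≡ 5 (mod 8).
  Combine with x ≡ 2 (mod 7): since gcd(8, 7) = 1, we get a unique residue mod 56.
    Write x = 5 + 8·t and substitute into x ≡ 2 (mod 7): 8·t ≡ 2 − 5 = -3 (mod 7).
    Reduce coefficients mod 7: 1·t ≡ 4 (mod 7).
    So t ≡ 4 (mod 7).
    Then x = 5 + 8·4 = 37, valid modulo lcm(8, 7) = 56: x ≡ 37 (mod 56).
  Combine with x ≡ 2 (mod 3): since gcd(56, 3) = 1, we get a unique residue mod 168.
    Write x = 37 + 56·t and substitute into x ≡ 2 (mod 3): 56·t ≡ 2 − 37 = -35 (mod 3).
    Reduce coefficients mod 3: 2·t ≡ 1 (mod 3).
    The inverse of 2 mod 3 is 2 (since 2·2 = 4 = 1·3 + 1), so t ≡ 2·1 = 2 ≡ 2 (mod 3).
    Then x = 37 + 56·2 = 149, valid modulo lcm(56, 3) = 168: x ≡ 149 (mod 168).
Verify: 149 mod 8 = 5 ✓, 149 mod 7 = 2 ✓, 149 mod 3 = 2 ✓.

x ≡ 149 (mod 168).


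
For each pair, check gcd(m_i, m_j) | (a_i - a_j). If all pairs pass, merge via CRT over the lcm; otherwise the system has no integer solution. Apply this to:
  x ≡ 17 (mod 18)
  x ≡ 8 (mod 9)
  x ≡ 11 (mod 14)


Moduli 18, 9, 14 are not pairwise coprime, so CRT works modulo lcm(m_i) when all pairwise compatibility conditions hold.
Pairwise compatibility: gcd(m_i, m_j) must divide a_i - a_j for every pair.
Merge one congruence at a time:
  Start: x ≡ 17 (mod 18).
  Combine with x ≡ 8 (mod 9): gcd(18, 9) = 9; 8 - 17 = -9, which IS divisible by 9, so compatible.
    Write x = 17 + 18·t and substitute into x ≡ 8 (mod 9): 18·t ≡ 8 − 17 = -9 (mod 9).
    Divide the congruence (and modulus) by g = 9: 2·t ≡ -1 (mod 1).
    Modulo 1 every t works; take t = 0.
    Then x = 17 + 18·0 = 17, valid modulo lcm(18, 9) = 18: x ≡ 17 (mod 18).
  Combine with x ≡ 11 (mod 14): gcd(18, 14) = 2; 11 - 17 = -6, which IS divisible by 2, so compatible.
    Write x = 17 + 18·t and substitute into x ≡ 11 (mod 14): 18·t ≡ 11 − 17 = -6 (mod 14).
    Divide the congruence (and modulus) by g = 2: 9·t ≡ -3 (mod 7).
    Reduce coefficients mod 7: 2·t ≡ 4 (mod 7).
    The inverse of 2 mod 7 is 4 (since 2·4 = 8 = 1·7 + 1), so t ≡ 4·4 = 16 ≡ 2 (mod 7).
    Then x = 17 + 18·2 = 53, valid modulo lcm(18, 14) = 126: x ≡ 53 (mod 126).
Verify: 53 mod 18 = 17, 53 mod 9 = 8, 53 mod 14 = 11.

x ≡ 53 (mod 126).


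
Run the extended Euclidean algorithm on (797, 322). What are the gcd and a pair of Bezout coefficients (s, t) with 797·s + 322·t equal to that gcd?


Euclidean algorithm on (797, 322) — divide until remainder is 0:
  797 = 2 · 322 + 153
  322 = 2 · 153 + 16
  153 = 9 · 16 + 9
  16 = 1 · 9 + 7
  9 = 1 · 7 + 2
  7 = 3 · 2 + 1
  2 = 2 · 1 + 0
gcd(797, 322) = 1.
Track Bezout coefficients alongside the remainders: start with r₀ = 797 = a·1 + b·0 (s = 1, t = 0) and r₁ = 322 = a·0 + b·1 (s = 0, t = 1); each new remainder r_{k+1} = r_{k-1} − q_k·r_k inherits s_{k+1} = s_{k-1} − q_k·s_k, t_{k+1} = t_{k-1} − q_k·t_k, so r_k = a·s_k + b·t_k at every step:
  q = 2: r = 153, s = 1 − 2·0 = 1, t = 0 − 2·1 = -2  (check: 797·1 + 322·(-2) = 153)
  q = 2: r = 16, s = 0 − 2·1 = -2, t = 1 − 2·(-2) = 5  (check: 797·(-2) + 322·5 = 16)
  q = 9: r = 9, s = 1 − 9·(-2) = 19, t = -2 − 9·5 = -47  (check: 797·19 + 322·(-47) = 9)
  q = 1: r = 7, s = -2 − 1·19 = -21, t = 5 − 1·(-47) = 52  (check: 797·(-21) + 322·52 = 7)
  q = 1: r = 2, s = 19 − 1·(-21) = 40, t = -47 − 1·52 = -99  (check: 797·40 + 322·(-99) = 2)
  q = 3: r = 1, s = -21 − 3·40 = -141, t = 52 − 3·(-99) = 349  (check: 797·(-141) + 322·349 = 1)
The row with r = 1 (the gcd) gives the Bezout coefficients s = -141, t = 349.
Result: 797 · (-141) + 322 · (349) = 1.

gcd(797, 322) = 1; s = -141, t = 349 (check: 797·(-141) + 322·349 = 1).


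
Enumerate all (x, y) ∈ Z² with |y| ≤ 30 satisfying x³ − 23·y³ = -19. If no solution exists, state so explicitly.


The equation is x³ - 23y³ = -19. For fixed y, x³ = 23·y³ − 19, so a solution requires the RHS to be a perfect cube.
Strategy: iterate y from -30 to 30, compute RHS = 23·y³ − 19, and check whether it is a (positive or negative) perfect cube.
Check small values of y:
  y = 0: RHS = -19 is not a perfect cube.
  y = 1: RHS = 4 is not a perfect cube.
  y = -1: RHS = -42 is not a perfect cube.
  y = 2: RHS = 165 is not a perfect cube.
  y = -2: RHS = -203 is not a perfect cube.
  y = 3: RHS = 602 is not a perfect cube.
  y = -3: RHS = -640 is not a perfect cube.
Continuing the search up to |y| = 30 finds no solutions either.
No (x, y) in the scanned range satisfies the equation.

No integer solutions with |y| ≤ 30.


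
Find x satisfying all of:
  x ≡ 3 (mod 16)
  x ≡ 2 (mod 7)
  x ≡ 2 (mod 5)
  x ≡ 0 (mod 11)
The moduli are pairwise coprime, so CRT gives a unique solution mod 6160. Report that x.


Product of moduli M = 16 · 7 · 5 · 11 = 6160.
Merge one congruence at a time:
  Start: x ≡ 3 (mod 16).
  Combine with x ≡ 2 (mod 7); new modulus lcm = 112.
    Write x = 3 + 16·t and substitute into x ≡ 2 (mod 7): 16·t ≡ 2 − 3 = -1 (mod 7).
    Reduce coefficients mod 7: 2·t ≡ 6 (mod 7).
    The inverse of 2 mod 7 is 4 (since 2·4 = 8 = 1·7 + 1), so t ≡ 4·6 = 24 ≡ 3 (mod 7).
    Then x = 3 + 16·3 = 51, valid modulo lcm(16, 7) = 112: x ≡ 51 (mod 112).
  Combine with x ≡ 2 (mod 5); new modulus lcm = 560.
    Write x = 51 + 112·t and substitute into x ≡ 2 (mod 5): 112·t ≡ 2 − 51 = -49 (mod 5).
    Reduce coefficients mod 5: 2·t ≡ 1 (mod 5).
    The inverse of 2 mod 5 is 3 (since 2·3 = 6 = 1·5 + 1), so t ≡ 3·1 = 3 ≡ 3 (mod 5).
    Then x = 51 + 112·3 = 387, valid modulo lcm(112, 5) = 560: x ≡ 387 (mod 560).
  Combine with x ≡ 0 (mod 11); new modulus lcm = 6160.
    Write x = 387 + 560·t and substitute into x ≡ 0 (mod 11): 560·t ≡ 0 − 387 = -387 (mod 11).
    Reduce coefficients mod 11: 10·t ≡ 9 (mod 11).
    The inverse of 10 mod 11 is 10 (since 10·10 = 100 = 9·11 + 1), so t ≡ 10·9 = 90 ≡ 2 (mod 11).
    Then x = 387 + 560·2 = 1507, valid modulo lcm(560, 11) = 6160: x ≡ 1507 (mod 6160).
Verify against each original: 1507 mod 16 = 3, 1507 mod 7 = 2, 1507 mod 5 = 2, 1507 mod 11 = 0.

x ≡ 1507 (mod 6160).


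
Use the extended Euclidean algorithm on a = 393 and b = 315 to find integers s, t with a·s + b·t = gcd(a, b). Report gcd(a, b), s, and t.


Euclidean algorithm on (393, 315) — divide until remainder is 0:
  393 = 1 · 315 + 78
  315 = 4 · 78 + 3
  78 = 26 · 3 + 0
gcd(393, 315) = 3.
Track Bezout coefficients alongside the remainders: start with r₀ = 393 = a·1 + b·0 (s = 1, t = 0) and r₁ = 315 = a·0 + b·1 (s = 0, t = 1); each new remainder r_{k+1} = r_{k-1} − q_k·r_k inherits s_{k+1} = s_{k-1} − q_k·s_k, t_{k+1} = t_{k-1} − q_k·t_k, so r_k = a·s_k + b·t_k at every step:
  q = 1: r = 78, s = 1 − 1·0 = 1, t = 0 − 1·1 = -1  (check: 393·1 + 315·(-1) = 78)
  q = 4: r = 3, s = 0 − 4·1 = -4, t = 1 − 4·(-1) = 5  (check: 393·(-4) + 315·5 = 3)
The row with r = 3 (the gcd) gives the Bezout coefficients s = -4, t = 5.
Result: 393 · (-4) + 315 · (5) = 3.

gcd(393, 315) = 3; s = -4, t = 5 (check: 393·(-4) + 315·5 = 3).


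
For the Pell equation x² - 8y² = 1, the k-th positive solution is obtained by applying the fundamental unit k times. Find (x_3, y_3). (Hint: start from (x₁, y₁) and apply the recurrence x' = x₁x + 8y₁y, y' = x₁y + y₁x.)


Step 1: Find the fundamental solution (x₁, y₁) of x² - 8y² = 1.
  Expand √8 as a continued fraction. a₀ = ⌊√8⌋ = 2; iterate m_{k+1} = d_k·a_k − m_k, d_{k+1} = (8 − m_{k+1}²)/d_k, a_{k+1} = ⌊(a₀ + m_{k+1})/d_{k+1}⌋ (starting m₀ = 0, d₀ = 1), with convergents p_k = a_k·p_{k-1} + p_{k-2}, q_k = a_k·q_{k-1} + q_{k-2} (p₋₁ = 1, q₋₁ = 0):
  k = 0: a₀ = 2; p₀/q₀ = 2/1; p₀² − 8·q₀² = 4 − 8 = -4.
  k = 1: m = 2, d = 4, a = ⌊(2 + 2)/4⌋ = 1; p/q = (1·2 + 1)/(1·1 + 0) = 3/1; p² − 8·q² = 9 − 8 = 1.
  The first convergent with p² − 8·q² = 1 gives the fundamental solution (x₁, y₁) = (3, 1).
Step 2: Apply the recurrence (x_{n+1}, y_{n+1}) = (x₁x_n + 8y₁y_n, x₁y_n + y₁x_n) repeatedly.
  From (x_1, y_1) = (3, 1): x_2 = 3·3 + 8·1·1 = 17; y_2 = 3·1 + 1·3 = 6.
  From (x_2, y_2) = (17, 6): x_3 = 3·17 + 8·1·6 = 99; y_3 = 3·6 + 1·17 = 35.
Step 3: Verify x_3² - 8·y_3² = 9801 - 9800 = 1 (should be 1). ✓

(x_1, y_1) = (3, 1); (x_3, y_3) = (99, 35).


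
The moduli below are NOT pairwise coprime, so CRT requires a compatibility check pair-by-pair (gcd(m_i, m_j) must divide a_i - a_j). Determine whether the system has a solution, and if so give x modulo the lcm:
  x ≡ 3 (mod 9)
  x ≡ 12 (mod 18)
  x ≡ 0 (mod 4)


Moduli 9, 18, 4 are not pairwise coprime, so CRT works modulo lcm(m_i) when all pairwise compatibility conditions hold.
Pairwise compatibility: gcd(m_i, m_j) must divide a_i - a_j for every pair.
Merge one congruence at a time:
  Start: x ≡ 3 (mod 9).
  Combine with x ≡ 12 (mod 18): gcd(9, 18) = 9; 12 - 3 = 9, which IS divisible by 9, so compatible.
    Write x = 3 + 9·t and substitute into x ≡ 12 (mod 18): 9·t ≡ 12 − 3 = 9 (mod 18).
    Divide the congruence (and modulus) by g = 9: 1·t ≡ 1 (mod 2).
    So t ≡ 1 (mod 2).
    Then x = 3 + 9·1 = 12, valid modulo lcm(9, 18) = 18: x ≡ 12 (mod 18).
  Combine with x ≡ 0 (mod 4): gcd(18, 4) = 2; 0 - 12 = -12, which IS divisible by 2, so compatible.
    Write x = 12 + 18·t and substitute into x ≡ 0 (mod 4): 18·t ≡ 0 − 12 = -12 (mod 4).
    Divide the congruence (and modulus) by g = 2: 9·t ≡ -6 (mod 2).
    Reduce coefficients mod 2: 1·t ≡ 0 (mod 2).
    So t ≡ 0 (mod 2).
    Then x = 12 + 18·0 = 12, valid modulo lcm(18, 4) = 36: x ≡ 12 (mod 36).
Verify: 12 mod 9 = 3, 12 mod 18 = 12, 12 mod 4 = 0.

x ≡ 12 (mod 36).


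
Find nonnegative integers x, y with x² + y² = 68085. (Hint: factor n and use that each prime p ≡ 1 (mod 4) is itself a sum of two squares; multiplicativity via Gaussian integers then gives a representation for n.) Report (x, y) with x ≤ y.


Step 1: Factor n = 68085 = 3^2 · 5 · 17 · 89.
Step 2: Check the mod-4 condition on each prime factor: 3 ≡ 3 (mod 4), exponent 2 (must be even); 5 ≡ 1 (mod 4), exponent 1; 17 ≡ 1 (mod 4), exponent 1; 89 ≡ 1 (mod 4), exponent 1.
All primes ≡ 3 (mod 4) appear to even exponent (or don't appear), so by the two-squares theorem n IS expressible as a sum of two squares.
Step 3: Build a representation. Group n = k² · m with k = 3 and m = 5 · 17 · 89 = 7565 (a product of primes ≡ 1 (mod 4)); a representation of m scales to one of n via (k·x)² + (k·y)² = k²(x² + y²). Each prime p ≡ 1 (mod 4) is itself a sum of two squares; find a² by testing p − a² for a perfect square:
  5: 5 − 1² = 4 = 2² ⇒ 5 = 1² + 2².
  17: 17 − 1² = 16 = 4² ⇒ 17 = 1² + 4².
  89: 89 − 1² = 88, 89 − 2² = 85, 89 − 3² = 80, 89 − 4² = 73, 89 − 5² = 64 = 8² ⇒ 89 = 5² + 8².
  Combine using the Brahmagupta–Fibonacci identity (a² + b²)(c² + d²) = (ac − bd)² + (ad + bc)² = (ac + bd)² + (ad − bc)²:
  5 · 17 = 85: from (1² + 2²)(1² + 4²), take (1·1 − 2·4, 1·4 + 2·1) = (1 − 8, 4 + 2) = (-7, 6); dropping signs (only squares matter) gives (7, 6); check 7² + 6² = 49 + 36 = 85 ✓.
  85 · 89 = 7565: from (7² + 6²)(5² + 8²), take (7·5 − 6·8, 7·8 + 6·5) = (35 − 48, 56 + 30) = (-13, 86); dropping signs (only squares matter) gives (13, 86); check 13² + 86² = 169 + 7396 = 7565 ✓.
  Scale by k = 3: (3·13, 3·86) = (39, 258).
Step 4: Order so x ≤ y and verify: 39² + 258² = 1521 + 66564 = 68085 = n. ✓

n = 68085 = 39² + 258² (one valid representation with x ≤ y).


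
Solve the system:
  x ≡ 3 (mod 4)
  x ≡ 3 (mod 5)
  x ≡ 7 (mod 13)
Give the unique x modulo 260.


Moduli 4, 5, 13 are pairwise coprime; by CRT there is a unique solution modulo M = 4 · 5 · 13 = 260.
Solve pairwise, accumulating the modulus:
  Start with x ≡ 3 (mod 4).
  Combine with x ≡ 3 (mod 5): since gcd(4, 5) = 1, we get a unique residue mod 20.
    Write x = 3 + 4·t and substitute into x ≡ 3 (mod 5): 4·t ≡ 3 − 3 = 0 (mod 5).
    The inverse of 4 mod 5 is 4 (since 4·4 = 16 = 3·5 + 1), so t ≡ 4·0 = 0 ≡ 0 (mod 5).
    Then x = 3 + 4·0 = 3, valid modulo lcm(4, 5) = 20: x ≡ 3 (mod 20).
  Combine with x ≡ 7 (mod 13): since gcd(20, 13) = 1, we get a unique residue mod 260.
    Write x = 3 + 20·t and substitute into x ≡ 7 (mod 13): 20·t ≡ 7 − 3 = 4 (mod 13).
    Reduce coefficients mod 13: 7·t ≡ 4 (mod 13).
    The inverse of 7 mod 13 is 2 (since 7·2 = 14 = 1·13 + 1), so t ≡ 2·4 = 8 ≡ 8 (mod 13).
    Then x = 3 + 20·8 = 163, valid modulo lcm(20, 13) = 260: x ≡ 163 (mod 260).
Verify: 163 mod 4 = 3 ✓, 163 mod 5 = 3 ✓, 163 mod 13 = 7 ✓.

x ≡ 163 (mod 260).


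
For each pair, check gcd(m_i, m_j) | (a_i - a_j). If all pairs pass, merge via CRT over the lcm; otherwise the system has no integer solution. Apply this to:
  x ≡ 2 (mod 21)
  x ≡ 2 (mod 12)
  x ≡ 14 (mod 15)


Moduli 21, 12, 15 are not pairwise coprime, so CRT works modulo lcm(m_i) when all pairwise compatibility conditions hold.
Pairwise compatibility: gcd(m_i, m_j) must divide a_i - a_j for every pair.
Merge one congruence at a time:
  Start: x ≡ 2 (mod 21).
  Combine with x ≡ 2 (mod 12): gcd(21, 12) = 3; 2 - 2 = 0, which IS divisible by 3, so compatible.
    Write x = 2 + 21·t and substitute into x ≡ 2 (mod 12): 21·t ≡ 2 − 2 = 0 (mod 12).
    Divide the congruence (and modulus) by g = 3: 7·t ≡ 0 (mod 4).
    Reduce coefficients mod 4: 3·t ≡ 0 (mod 4).
    The inverse of 3 mod 4 is 3 (since 3·3 = 9 = 2·4 + 1), so t ≡ 3·0 = 0 ≡ 0 (mod 4).
    Then x = 2 + 21·0 = 2, valid modulo lcm(21, 12) = 84: x ≡ 2 (mod 84).
  Combine with x ≡ 14 (mod 15): gcd(84, 15) = 3; 14 - 2 = 12, which IS divisible by 3, so compatible.
    Write x = 2 + 84·t and substitute into x ≡ 14 (mod 15): 84·t ≡ 14 − 2 = 12 (mod 15).
    Divide the congruence (and modulus) by g = 3: 28·t ≡ 4 (mod 5).
    Reduce coefficients mod 5: 3·t ≡ 4 (mod 5).
    The inverse of 3 mod 5 is 2 (since 3·2 = 6 = 1·5 + 1), so t ≡ 2·4 = 8 ≡ 3 (mod 5).
    Then x = 2 + 84·3 = 254, valid modulo lcm(84, 15) = 420: x ≡ 254 (mod 420).
Verify: 254 mod 21 = 2, 254 mod 12 = 2, 254 mod 15 = 14.

x ≡ 254 (mod 420).


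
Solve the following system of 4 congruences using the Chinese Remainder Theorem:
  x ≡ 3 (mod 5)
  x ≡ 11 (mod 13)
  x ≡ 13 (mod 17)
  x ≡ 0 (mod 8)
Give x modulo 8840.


Product of moduli M = 5 · 13 · 17 · 8 = 8840.
Merge one congruence at a time:
  Start: x ≡ 3 (mod 5).
  Combine with x ≡ 11 (mod 13); new modulus lcm = 65.
    Write x = 3 + 5·t and substitute into x ≡ 11 (mod 13): 5·t ≡ 11 − 3 = 8 (mod 13).
    The inverse of 5 mod 13 is 8 (since 5·8 = 40 = 3·13 + 1), so t ≡ 8·8 = 64 ≡ 12 (mod 13).
    Then x = 3 + 5·12 = 63, valid modulo lcm(5, 13) = 65: x ≡ 63 (mod 65).
  Combine with x ≡ 13 (mod 17); new modulus lcm = 1105.
    Write x = 63 + 65·t and substitute into x ≡ 13 (mod 17): 65·t ≡ 13 − 63 = -50 (mod 17).
    Reduce coefficients mod 17: 14·t ≡ 1 (mod 17).
    The inverse of 14 mod 17 is 11 (since 14·11 = 154 = 9·17 + 1), so t ≡ 11·1 = 11 ≡ 11 (mod 17).
    Then x = 63 + 65·11 = 778, valid modulo lcm(65, 17) = 1105: x ≡ 778 (mod 1105).
  Combine with x ≡ 0 (mod 8); new modulus lcm = 8840.
    Write x = 778 + 1105·t and substitute into x ≡ 0 (mod 8): 1105·t ≡ 0 − 778 = -778 (mod 8).
    Reduce coefficients mod 8: 1·t ≡ 6 (mod 8).
    So t ≡ 6 (mod 8).
    Then x = 778 + 1105·6 = 7408, valid modulo lcm(1105, 8) = 8840: x ≡ 7408 (mod 8840).
Verify against each original: 7408 mod 5 = 3, 7408 mod 13 = 11, 7408 mod 17 = 13, 7408 mod 8 = 0.

x ≡ 7408 (mod 8840).


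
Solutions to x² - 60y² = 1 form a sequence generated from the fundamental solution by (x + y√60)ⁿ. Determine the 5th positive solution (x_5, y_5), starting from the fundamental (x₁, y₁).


Step 1: Find the fundamental solution (x₁, y₁) of x² - 60y² = 1.
  Expand √60 as a continued fraction. a₀ = ⌊√60⌋ = 7; iterate m_{k+1} = d_k·a_k − m_k, d_{k+1} = (60 − m_{k+1}²)/d_k, a_{k+1} = ⌊(a₀ + m_{k+1})/d_{k+1}⌋ (starting m₀ = 0, d₀ = 1), with convergents p_k = a_k·p_{k-1} + p_{k-2}, q_k = a_k·q_{k-1} + q_{k-2} (p₋₁ = 1, q₋₁ = 0):
  k = 0: a₀ = 7; p₀/q₀ = 7/1; p₀² − 60·q₀² = 49 − 60 = -11.
  k = 1: m = 7, d = 11, a = ⌊(7 + 7)/11⌋ = 1; p/q = (1·7 + 1)/(1·1 + 0) = 8/1; p² − 60·q² = 64 − 60 = 4.
  k = 2: m = 4, d = 4, a = ⌊(7 + 4)/4⌋ = 2; p/q = (2·8 + 7)/(2·1 + 1) = 23/3; p² − 60·q² = 529 − 540 = -11.
  k = 3: m = 4, d = 11, a = ⌊(7 + 4)/11⌋ = 1; p/q = (1·23 + 8)/(1·3 + 1) = 31/4; p² − 60·q² = 961 − 960 = 1.
  The first convergent with p² − 60·q² = 1 gives the fundamental solution (x₁, y₁) = (31, 4).
Step 2: Apply the recurrence (x_{n+1}, y_{n+1}) = (x₁x_n + 60y₁y_n, x₁y_n + y₁x_n) repeatedly.
  From (x_1, y_1) = (31, 4): x_2 = 31·31 + 60·4·4 = 1921; y_2 = 31·4 + 4·31 = 248.
  From (x_2, y_2) = (1921, 248): x_3 = 31·1921 + 60·4·248 = 119071; y_3 = 31·248 + 4·1921 = 15372.
  From (x_3, y_3) = (119071, 15372): x_4 = 31·119071 + 60·4·15372 = 7380481; y_4 = 31·15372 + 4·119071 = 952816.
  From (x_4, y_4) = (7380481, 952816): x_5 = 31·7380481 + 60·4·952816 = 457470751; y_5 = 31·952816 + 4·7380481 = 59059220.
Step 3: Verify x_5² - 60·y_5² = 209279488020504001 - 209279488020504000 = 1 (should be 1). ✓

(x_1, y_1) = (31, 4); (x_5, y_5) = (457470751, 59059220).


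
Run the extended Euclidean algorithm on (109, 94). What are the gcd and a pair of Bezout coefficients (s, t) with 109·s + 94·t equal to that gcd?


Euclidean algorithm on (109, 94) — divide until remainder is 0:
  109 = 1 · 94 + 15
  94 = 6 · 15 + 4
  15 = 3 · 4 + 3
  4 = 1 · 3 + 1
  3 = 3 · 1 + 0
gcd(109, 94) = 1.
Track Bezout coefficients alongside the remainders: start with r₀ = 109 = a·1 + b·0 (s = 1, t = 0) and r₁ = 94 = a·0 + b·1 (s = 0, t = 1); each new remainder r_{k+1} = r_{k-1} − q_k·r_k inherits s_{k+1} = s_{k-1} − q_k·s_k, t_{k+1} = t_{k-1} − q_k·t_k, so r_k = a·s_k + b·t_k at every step:
  q = 1: r = 15, s = 1 − 1·0 = 1, t = 0 − 1·1 = -1  (check: 109·1 + 94·(-1) = 15)
  q = 6: r = 4, s = 0 − 6·1 = -6, t = 1 − 6·(-1) = 7  (check: 109·(-6) + 94·7 = 4)
  q = 3: r = 3, s = 1 − 3·(-6) = 19, t = -1 − 3·7 = -22  (check: 109·19 + 94·(-22) = 3)
  q = 1: r = 1, s = -6 − 1·19 = -25, t = 7 − 1·(-22) = 29  (check: 109·(-25) + 94·29 = 1)
The row with r = 1 (the gcd) gives the Bezout coefficients s = -25, t = 29.
Result: 109 · (-25) + 94 · (29) = 1.

gcd(109, 94) = 1; s = -25, t = 29 (check: 109·(-25) + 94·29 = 1).


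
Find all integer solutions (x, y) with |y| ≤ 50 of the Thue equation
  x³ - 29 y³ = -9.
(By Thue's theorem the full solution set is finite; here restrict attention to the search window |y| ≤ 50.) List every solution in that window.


The equation is x³ - 29y³ = -9. For fixed y, x³ = 29·y³ − 9, so a solution requires the RHS to be a perfect cube.
Strategy: iterate y from -50 to 50, compute RHS = 29·y³ − 9, and check whether it is a (positive or negative) perfect cube.
Check small values of y:
  y = 0: RHS = -9 is not a perfect cube.
  y = 1: RHS = 20 is not a perfect cube.
  y = -1: RHS = -38 is not a perfect cube.
  y = 2: RHS = 223 is not a perfect cube.
  y = -2: RHS = -241 is not a perfect cube.
  y = 3: RHS = 774 is not a perfect cube.
  y = -3: RHS = -792 is not a perfect cube.
Continuing the search up to |y| = 50 finds no solutions either.
No (x, y) in the scanned range satisfies the equation.

No integer solutions with |y| ≤ 50.


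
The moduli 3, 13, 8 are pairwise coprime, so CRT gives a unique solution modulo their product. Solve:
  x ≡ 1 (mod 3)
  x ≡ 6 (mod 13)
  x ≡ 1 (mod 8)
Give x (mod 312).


Moduli 3, 13, 8 are pairwise coprime; by CRT there is a unique solution modulo M = 3 · 13 · 8 = 312.
Solve pairwise, accumulating the modulus:
  Start with x ≡ 1 (mod 3).
  Combine with x ≡ 6 (mod 13): since gcd(3, 13) = 1, we get a unique residue mod 39.
    Write x = 1 + 3·t and substitute into x ≡ 6 (mod 13): 3·t ≡ 6 − 1 = 5 (mod 13).
    The inverse of 3 mod 13 is 9 (since 3·9 = 27 = 2·13 + 1), so t ≡ 9·5 = 45 ≡ 6 (mod 13).
    Then x = 1 + 3·6 = 19, valid modulo lcm(3, 13) = 39: x ≡ 19 (mod 39).
  Combine with x ≡ 1 (mod 8): since gcd(39, 8) = 1, we get a unique residue mod 312.
    Write x = 19 + 39·t and substitute into x ≡ 1 (mod 8): 39·t ≡ 1 − 19 = -18 (mod 8).
    Reduce coefficients mod 8: 7·t ≡ 6 (mod 8).
    The inverse of 7 mod 8 is 7 (since 7·7 = 49 = 6·8 + 1), so t ≡ 7·6 = 42 ≡ 2 (mod 8).
    Then x = 19 + 39·2 = 97, valid modulo lcm(39, 8) = 312: x ≡ 97 (mod 312).
Verify: 97 mod 3 = 1 ✓, 97 mod 13 = 6 ✓, 97 mod 8 = 1 ✓.

x ≡ 97 (mod 312).


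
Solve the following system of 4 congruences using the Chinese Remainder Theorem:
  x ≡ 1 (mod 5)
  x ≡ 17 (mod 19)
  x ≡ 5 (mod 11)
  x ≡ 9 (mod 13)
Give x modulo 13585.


Product of moduli M = 5 · 19 · 11 · 13 = 13585.
Merge one congruence at a time:
  Start: x ≡ 1 (mod 5).
  Combine with x ≡ 17 (mod 19); new modulus lcm = 95.
    Write x = 1 + 5·t and substitute into x ≡ 17 (mod 19): 5·t ≡ 17 − 1 = 16 (mod 19).
    The inverse of 5 mod 19 is 4 (since 5·4 = 20 = 1·19 + 1), so t ≡ 4·16 = 64 ≡ 7 (mod 19).
    Then x = 1 + 5·7 = 36, valid modulo lcm(5, 19) = 95: x ≡ 36 (mod 95).
  Combine with x ≡ 5 (mod 11); new modulus lcm = 1045.
    Write x = 36 + 95·t and substitute into x ≡ 5 (mod 11): 95·t ≡ 5 − 36 = -31 (mod 11).
    Reduce coefficients mod 11: 7·t ≡ 2 (mod 11).
    The inverse of 7 mod 11 is 8 (since 7·8 = 56 = 5·11 + 1), so t ≡ 8·2 = 16 ≡ 5 (mod 11).
    Then x = 36 + 95·5 = 511, valid modulo lcm(95, 11) = 1045: x ≡ 511 (mod 1045).
  Combine with x ≡ 9 (mod 13); new modulus lcm = 13585.
    Write x = 511 + 1045·t and substitute into x ≡ 9 (mod 13): 1045·t ≡ 9 − 511 = -502 (mod 13).
    Reduce coefficients mod 13: 5·t ≡ 5 (mod 13).
    The inverse of 5 mod 13 is 8 (since 5·8 = 40 = 3·13 + 1), so t ≡ 8·5 = 40 ≡ 1 (mod 13).
    Then x = 511 + 1045·1 = 1556, valid modulo lcm(1045, 13) = 13585: x ≡ 1556 (mod 13585).
Verify against each original: 1556 mod 5 = 1, 1556 mod 19 = 17, 1556 mod 11 = 5, 1556 mod 13 = 9.

x ≡ 1556 (mod 13585).
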